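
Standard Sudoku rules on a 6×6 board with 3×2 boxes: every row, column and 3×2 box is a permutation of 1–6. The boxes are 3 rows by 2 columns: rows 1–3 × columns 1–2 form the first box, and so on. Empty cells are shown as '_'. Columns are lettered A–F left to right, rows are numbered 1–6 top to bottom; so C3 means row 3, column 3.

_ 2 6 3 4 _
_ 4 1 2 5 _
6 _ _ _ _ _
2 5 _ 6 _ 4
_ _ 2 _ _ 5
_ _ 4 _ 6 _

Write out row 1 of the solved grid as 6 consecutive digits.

F1 = 1: row 1 has {2,3,4,6}; col 6 has {4,5}; box has {4,5} → only 1 remains.
A2 = 3: row 2 has {1,2,4,5}; col 1 has {2,6}; box has {2,4,6} → only 3 remains.
F2 = 6: row 2 has {1,2,3,4,5}; col 6 has {1,4,5}; box has {1,4,5} → only 6 remains.
B3 = 1: row 3 has {6}; col 2 has {2,4,5}; box has {2,3,4,6} → only 1 remains.
C3 = 5: row 3 has {1,6}; col 3 has {1,2,4,6}; box has {1,2,3,6} → only 5 remains.
D3 = 4: row 3 has {1,5,6}; col 4 has {2,3,6}; box has {1,2,3,5,6} → only 4 remains.
C4 = 3: row 4 has {2,4,5,6}; col 3 has {1,2,4,5,6}; box has {2,4,6} → only 3 remains.
E4 = 1: row 4 has {2,3,4,5,6}; col 5 has {4,5,6}; box has {4,5,6} → only 1 remains.
D5 = 1: row 5 has {2,5}; col 4 has {2,3,4,6}; box has {2,3,4,6} → only 1 remains.
E5 = 3: row 5 has {1,2,5}; col 5 has {1,4,5,6}; box has {1,4,5,6} → only 3 remains.
A6 = 1: row 6 has {4,6}; col 1 has {2,3,6}; box has {2,5} → only 1 remains.
B6 = 3: row 6 has {1,4,6}; col 2 has {1,2,4,5}; box has {1,2,5} → only 3 remains.
D6 = 5: row 6 has {1,3,4,6}; col 4 has {1,2,3,4,6}; box has {1,2,3,4,6} → only 5 remains.
F6 = 2: row 6 has {1,3,4,5,6}; col 6 has {1,4,5,6}; box has {1,3,4,5,6} → only 2 remains.
A1 = 5: row 1 has {1,2,3,4,6}; col 1 has {1,2,3,6}; box has {1,2,3,4,6} → only 5 remains.

526341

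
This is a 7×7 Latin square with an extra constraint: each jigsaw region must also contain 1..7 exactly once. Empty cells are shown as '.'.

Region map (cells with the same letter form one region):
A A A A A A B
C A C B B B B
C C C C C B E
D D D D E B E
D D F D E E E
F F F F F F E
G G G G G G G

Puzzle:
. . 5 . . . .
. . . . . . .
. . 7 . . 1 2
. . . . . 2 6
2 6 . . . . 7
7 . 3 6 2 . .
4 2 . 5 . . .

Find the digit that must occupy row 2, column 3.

2

row 1, column 4 = 2 (hidden single in row 1).
row 2, column 3 = 2: in row 2, 2 can only go here (every other open cell in that row sees a 2).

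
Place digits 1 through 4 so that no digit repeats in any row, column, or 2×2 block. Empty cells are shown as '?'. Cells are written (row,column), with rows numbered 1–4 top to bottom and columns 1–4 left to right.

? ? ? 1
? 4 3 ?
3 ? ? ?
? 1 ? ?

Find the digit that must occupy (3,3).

(1,1) = 2 (sole candidate).
(1,2) = 3 (sole candidate).
(1,3) = 4 (sole candidate).
(2,1) = 1 (sole candidate).
(2,4) = 2 (sole candidate).
(3,2) = 2 (sole candidate).
(3,3) = 1: row 3 has {2,3}; col 3 has {3,4}; box has {} → only 1 remains.

1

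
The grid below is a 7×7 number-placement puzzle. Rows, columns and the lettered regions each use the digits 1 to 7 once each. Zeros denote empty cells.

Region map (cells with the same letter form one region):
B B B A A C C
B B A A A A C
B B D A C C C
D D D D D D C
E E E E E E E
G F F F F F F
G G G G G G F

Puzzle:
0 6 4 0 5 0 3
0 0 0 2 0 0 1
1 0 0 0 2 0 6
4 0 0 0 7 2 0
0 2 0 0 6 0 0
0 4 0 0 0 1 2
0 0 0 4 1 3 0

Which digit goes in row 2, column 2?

row 1, column 6 = 7 (sole candidate).
row 4, column 7 = 5 (sole candidate).
row 6, column 5 = 3 (sole candidate).
row 7, column 7 = 7 (sole candidate).
row 1, column 1 = 2 (sole candidate).
row 1, column 4 = 1 (sole candidate).
row 2, column 5 = 4 (sole candidate).
row 2, column 6 = 6 (sole candidate).
row 3, column 6 = 4 (sole candidate).
row 5, column 6 = 5 (sole candidate).
row 5, column 7 = 4 (sole candidate).
row 7, column 2 = 5 (sole candidate).
row 7, column 1 = 6 (sole candidate).
row 7, column 3 = 2 (sole candidate).
row 6, column 1 = 7 (sole candidate).
row 5, column 1 = 3 (sole candidate).
row 5, column 4 = 7 (sole candidate).
row 2, column 1 = 5 (sole candidate).
row 3, column 4 = 3 (sole candidate).
row 4, column 4 = 6 (sole candidate).
row 5, column 3 = 1 (sole candidate).
row 6, column 4 = 5 (sole candidate).
row 2, column 3 = 7 (sole candidate).
row 3, column 2 = 7 (sole candidate).
row 3, column 3 = 5 (sole candidate).
row 4, column 3 = 3 (sole candidate).
row 6, column 3 = 6 (sole candidate).
row 2, column 2 = 3: row 2 has {1,2,4,5,6,7}; col 2 has {2,4,5,6,7}; region has {1,2,4,5,6,7} → only 3 remains.

3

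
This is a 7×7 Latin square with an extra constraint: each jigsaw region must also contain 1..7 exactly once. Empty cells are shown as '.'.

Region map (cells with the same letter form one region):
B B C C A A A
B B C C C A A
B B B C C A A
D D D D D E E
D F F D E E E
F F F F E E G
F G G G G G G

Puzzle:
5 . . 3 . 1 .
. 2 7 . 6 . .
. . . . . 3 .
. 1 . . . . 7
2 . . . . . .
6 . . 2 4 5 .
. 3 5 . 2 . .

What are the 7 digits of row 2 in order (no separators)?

R1C5 = 7 (sole candidate).
R2C6 = 4: row 2 has {2,6,7}; col 6 has {1,3,5}; region has {1,3,7} → only 4 remains.
R2C7 = 5: row 2 has {2,4,6,7}; col 7 has {7}; region has {1,3,4,7} → only 5 remains.
R5C6 = 6 (sole candidate).
R6C2 = 7 (sole candidate).
R6C7 = 1 (sole candidate).
R7C6 = 7 (sole candidate).
R2C4 = 1: row 2 has {2,4,5,6,7}; col 4 has {2,3}; region has {3,6,7} → only 1 remains.
R3C5 = 5 (sole candidate).
R4C5 = 3 (sole candidate).
R4C6 = 2 (sole candidate).
R5C5 = 1 (sole candidate).
R5C7 = 3 (sole candidate).
R6C3 = 3 (sole candidate).
R2C1 = 3: row 2 has {1,2,4,5,6,7}; col 1 has {2,5,6}; region has {2,5} → only 3 remains.

3271645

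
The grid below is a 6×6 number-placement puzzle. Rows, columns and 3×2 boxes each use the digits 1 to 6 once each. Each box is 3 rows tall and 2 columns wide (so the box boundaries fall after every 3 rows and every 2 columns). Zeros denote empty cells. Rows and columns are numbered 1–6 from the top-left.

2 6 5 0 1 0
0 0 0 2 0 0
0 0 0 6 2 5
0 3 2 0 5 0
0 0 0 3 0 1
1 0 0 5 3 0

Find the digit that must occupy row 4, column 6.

row 1, column 4 = 4: row 1 has {1,2,5,6}; col 4 has {2,3,5,6}; box has {2,5,6} → only 4 remains.
row 1, column 6 = 3: row 1 has {1,2,4,5,6}; col 6 has {1,5}; box has {1,2,5} → only 3 remains.
row 4, column 4 = 1: row 4 has {2,3,5}; col 4 has {2,3,4,5,6}; box has {2,3,5} → only 1 remains.
row 5, column 2 = 2: in row 5, 2 can only go here (every other open cell in that row sees a 2).
row 6, column 2 = 4: row 6 has {1,3,5}; col 2 has {2,3,6}; box has {1,2,3} → only 4 remains.
row 6, column 3 = 6: row 6 has {1,3,4,5}; col 3 has {2,5}; box has {1,2,3,5} → only 6 remains.
row 6, column 6 = 2: row 6 has {1,3,4,5,6}; col 6 has {1,3,5}; box has {1,3,5} → only 2 remains.
row 3, column 2 = 1: row 3 has {2,5,6}; col 2 has {2,3,4,6}; box has {2,6} → only 1 remains.
row 3, column 3 = 3: row 3 has {1,2,5,6}; col 3 has {2,5,6}; box has {2,4,5,6} → only 3 remains.
row 4, column 1 = 6: row 4 has {1,2,3,5}; col 1 has {1,2}; box has {1,2,3,4} → only 6 remains.
row 4, column 6 = 4: row 4 has {1,2,3,5,6}; col 6 has {1,2,3,5}; box has {1,2,3,5} → only 4 remains.

4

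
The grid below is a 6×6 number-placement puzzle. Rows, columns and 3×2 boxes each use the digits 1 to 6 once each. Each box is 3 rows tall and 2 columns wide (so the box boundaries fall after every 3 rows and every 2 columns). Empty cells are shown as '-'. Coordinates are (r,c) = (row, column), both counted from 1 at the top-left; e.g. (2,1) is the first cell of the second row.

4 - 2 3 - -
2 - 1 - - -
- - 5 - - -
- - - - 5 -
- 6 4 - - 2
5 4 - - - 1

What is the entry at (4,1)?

(5,5) = 3 (sole candidate).
(6,5) = 6 (sole candidate).
(1,5) = 1 (sole candidate).
(2,5) = 4 (sole candidate).
(3,5) = 2 (sole candidate).
(4,6) = 4 (sole candidate).
(5,1) = 1 (sole candidate).
(5,4) = 5 (sole candidate).
(6,3) = 3 (sole candidate).
(6,4) = 2 (sole candidate).
(1,2) = 5 (sole candidate).
(1,6) = 6 (sole candidate).
(2,2) = 3 (sole candidate).
(2,4) = 6 (sole candidate).
(2,6) = 5 (sole candidate).
(3,1) = 6 (sole candidate).
(3,2) = 1 (sole candidate).
(3,4) = 4 (sole candidate).
(3,6) = 3 (sole candidate).
(4,1) = 3: row 4 has {4,5}; col 1 has {1,2,4,5,6}; box has {1,4,5,6} → only 3 remains.

3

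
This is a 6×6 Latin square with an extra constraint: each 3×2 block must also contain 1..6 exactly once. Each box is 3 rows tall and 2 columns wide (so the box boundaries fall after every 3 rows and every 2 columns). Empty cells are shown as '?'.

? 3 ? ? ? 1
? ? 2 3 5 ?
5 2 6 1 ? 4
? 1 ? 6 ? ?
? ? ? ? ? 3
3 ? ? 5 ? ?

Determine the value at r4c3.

3

r1c4 = 4: row 1 has {1,3}; col 4 has {1,3,5,6}; box has {1,2,3,6} → only 4 remains.
r2c6 = 6: row 2 has {2,3,5}; col 6 has {1,3,4}; box has {1,4,5} → only 6 remains.
r3c5 = 3: row 3 has {1,2,4,5,6}; col 5 has {5}; box has {1,4,5,6} → only 3 remains.
r5c4 = 2: row 5 has {3}; col 4 has {1,3,4,5,6}; box has {5,6} → only 2 remains.
r6c6 = 2: row 6 has {3,5}; col 6 has {1,3,4,6}; box has {3} → only 2 remains.
r1c1 = 6: row 1 has {1,3,4}; col 1 has {3,5}; box has {2,3,5} → only 6 remains.
r1c3 = 5: row 1 has {1,3,4,6}; col 3 has {2,6}; box has {1,2,3,4,6} → only 5 remains.
r1c5 = 2: row 1 has {1,3,4,5,6}; col 5 has {3,5}; box has {1,3,4,5,6} → only 2 remains.
r2c2 = 4: row 2 has {2,3,5,6}; col 2 has {1,2,3}; box has {2,3,5,6} → only 4 remains.
r4c5 = 4: row 4 has {1,6}; col 5 has {2,3,5}; box has {2,3} → only 4 remains.
r4c6 = 5: row 4 has {1,4,6}; col 6 has {1,2,3,4,6}; box has {2,3,4} → only 5 remains.
r5c1 = 4: row 5 has {2,3}; col 1 has {3,5,6}; box has {1,3} → only 4 remains.
r5c3 = 1: row 5 has {2,3,4}; col 3 has {2,5,6}; box has {2,5,6} → only 1 remains.
r5c5 = 6: row 5 has {1,2,3,4}; col 5 has {2,3,4,5}; box has {2,3,4,5} → only 6 remains.
r6c2 = 6: row 6 has {2,3,5}; col 2 has {1,2,3,4}; box has {1,3,4} → only 6 remains.
r6c3 = 4: row 6 has {2,3,5,6}; col 3 has {1,2,5,6}; box has {1,2,5,6} → only 4 remains.
r6c5 = 1: row 6 has {2,3,4,5,6}; col 5 has {2,3,4,5,6}; box has {2,3,4,5,6} → only 1 remains.
r2c1 = 1: row 2 has {2,3,4,5,6}; col 1 has {3,4,5,6}; box has {2,3,4,5,6} → only 1 remains.
r4c1 = 2: row 4 has {1,4,5,6}; col 1 has {1,3,4,5,6}; box has {1,3,4,6} → only 2 remains.
r4c3 = 3: row 4 has {1,2,4,5,6}; col 3 has {1,2,4,5,6}; box has {1,2,4,5,6} → only 3 remains.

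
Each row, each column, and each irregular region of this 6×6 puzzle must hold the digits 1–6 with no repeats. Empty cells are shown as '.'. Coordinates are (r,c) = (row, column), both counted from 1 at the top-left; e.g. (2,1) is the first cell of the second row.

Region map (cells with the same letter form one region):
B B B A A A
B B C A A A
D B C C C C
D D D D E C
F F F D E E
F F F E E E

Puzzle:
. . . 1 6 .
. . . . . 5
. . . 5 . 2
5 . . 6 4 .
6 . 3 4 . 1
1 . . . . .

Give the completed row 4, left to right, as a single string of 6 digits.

521643

(3,1) = 3: row 3 has {2,5}; col 1 has {1,5,6}; region has {4,5,6} → only 3 remains.
(3,5) = 1: row 3 has {2,3,5}; col 5 has {4,6}; region has {2,5} → only 1 remains.
(4,6) = 3: row 4 has {4,5,6}; col 6 has {1,2,5}; region has {1,2,5} → only 3 remains.
(6,6) = 6: row 6 has {1}; col 6 has {1,2,3,5}; region has {1,4} → only 6 remains.
(1,6) = 4: row 1 has {1,6}; col 6 has {1,2,3,5,6}; region has {1,5,6} → only 4 remains.
(1,1) = 2: row 1 has {1,4,6}; col 1 has {1,3,5,6}; region has {} → only 2 remains.
(1,3) = 5: row 1 has {1,2,4,6}; col 3 has {3}; region has {2} → only 5 remains.
(2,1) = 4: row 2 has {5}; col 1 has {1,2,3,5,6}; region has {2,5} → only 4 remains.
(2,3) = 6: row 2 has {4,5}; col 3 has {3,5}; region has {1,2,3,5} → only 6 remains.
(3,2) = 6: row 3 has {1,2,3,5}; col 2 has {}; region has {2,4,5} → only 6 remains.
(3,3) = 4: row 3 has {1,2,3,5,6}; col 3 has {3,5,6}; region has {1,2,3,5,6} → only 4 remains.
(6,3) = 2: row 6 has {1,6}; col 3 has {3,4,5,6}; region has {1,3,6} → only 2 remains.
(6,4) = 3: row 6 has {1,2,6}; col 4 has {1,4,5,6}; region has {1,4,6} → only 3 remains.
(6,5) = 5: row 6 has {1,2,3,6}; col 5 has {1,4,6}; region has {1,3,4,6} → only 5 remains.
(1,2) = 3: row 1 has {1,2,4,5,6}; col 2 has {6}; region has {2,4,5,6} → only 3 remains.
(2,2) = 1: row 2 has {4,5,6}; col 2 has {3,6}; region has {2,3,4,5,6} → only 1 remains.
(2,4) = 2: row 2 has {1,4,5,6}; col 4 has {1,3,4,5,6}; region has {1,4,5,6} → only 2 remains.
(2,5) = 3: row 2 has {1,2,4,5,6}; col 5 has {1,4,5,6}; region has {1,2,4,5,6} → only 3 remains.
(4,2) = 2: row 4 has {3,4,5,6}; col 2 has {1,3,6}; region has {3,4,5,6} → only 2 remains.
(4,3) = 1: row 4 has {2,3,4,5,6}; col 3 has {2,3,4,5,6}; region has {2,3,4,5,6} → only 1 remains.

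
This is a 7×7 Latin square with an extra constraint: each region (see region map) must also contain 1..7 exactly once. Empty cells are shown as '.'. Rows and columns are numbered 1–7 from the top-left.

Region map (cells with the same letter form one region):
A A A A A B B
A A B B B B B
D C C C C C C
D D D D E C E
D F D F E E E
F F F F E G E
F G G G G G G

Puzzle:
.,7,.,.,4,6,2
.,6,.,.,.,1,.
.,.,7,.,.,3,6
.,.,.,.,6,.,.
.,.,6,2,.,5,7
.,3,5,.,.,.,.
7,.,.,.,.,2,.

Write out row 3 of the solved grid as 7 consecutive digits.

r4c6 = 4 (sole candidate).
r6c6 = 7 (sole candidate).
r2c1 = 2 (hidden single in row 2).
r3c1 = 4: in row 3, 4 can only go here (every other open cell in that row sees a 4).
r4c4 = 7 (hidden single in row 4).
r2c5 = 7 (hidden single in row 2).
r5c2 = 4 (hidden single in row 5).
r6c5 = 2 (hidden single in row 6).
r6c7 = 4 (hidden single in row 6).
r3c2 = 2: in row 3, 2 can only go here (every other open cell in that row sees a 2).
r4c3 = 2 (hidden single in row 4).
r7c4 = 6 (hidden single in row 7).
r6c4 = 1 (sole candidate).
r3c4 = 5: row 3 has {2,3,4,6,7}; col 4 has {1,2,6,7}; region has {2,3,4,6,7} → only 5 remains.
r3c5 = 1: row 3 has {2,3,4,5,6,7}; col 5 has {2,4,6,7}; region has {2,3,4,5,6,7} → only 1 remains.

4275136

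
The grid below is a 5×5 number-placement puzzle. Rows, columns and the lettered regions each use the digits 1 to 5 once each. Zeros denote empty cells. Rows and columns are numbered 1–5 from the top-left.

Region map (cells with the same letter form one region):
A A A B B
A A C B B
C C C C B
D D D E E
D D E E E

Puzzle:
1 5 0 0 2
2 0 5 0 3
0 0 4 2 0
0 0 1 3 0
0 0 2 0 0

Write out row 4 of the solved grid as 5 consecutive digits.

R1C3 = 3 (sole candidate).
R1C4 = 4 (sole candidate).
R2C2 = 4 (sole candidate).
R2C4 = 1 (sole candidate).
R3C1 = 3 (sole candidate).
R3C2 = 1 (sole candidate).
R3C5 = 5 (sole candidate).
R4C2 = 2: row 4 has {1,3}; col 2 has {1,4,5}; region has {1} → only 2 remains.
R4C5 = 4: row 4 has {1,2,3}; col 5 has {2,3,5}; region has {2,3} → only 4 remains.
R5C2 = 3 (sole candidate).
R5C4 = 5 (sole candidate).
R5C5 = 1 (sole candidate).
R4C1 = 5: row 4 has {1,2,3,4}; col 1 has {1,2,3}; region has {1,2,3} → only 5 remains.

52134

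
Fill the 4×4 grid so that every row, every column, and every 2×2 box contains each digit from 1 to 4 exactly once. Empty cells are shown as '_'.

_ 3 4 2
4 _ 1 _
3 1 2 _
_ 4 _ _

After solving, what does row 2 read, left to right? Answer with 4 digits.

row 1, column 1 = 1 (sole candidate).
row 2, column 2 = 2: row 2 has {1,4}; col 2 has {1,3,4}; box has {1,3,4} → only 2 remains.
row 2, column 4 = 3: row 2 has {1,2,4}; col 4 has {2}; box has {1,2,4} → only 3 remains.

4213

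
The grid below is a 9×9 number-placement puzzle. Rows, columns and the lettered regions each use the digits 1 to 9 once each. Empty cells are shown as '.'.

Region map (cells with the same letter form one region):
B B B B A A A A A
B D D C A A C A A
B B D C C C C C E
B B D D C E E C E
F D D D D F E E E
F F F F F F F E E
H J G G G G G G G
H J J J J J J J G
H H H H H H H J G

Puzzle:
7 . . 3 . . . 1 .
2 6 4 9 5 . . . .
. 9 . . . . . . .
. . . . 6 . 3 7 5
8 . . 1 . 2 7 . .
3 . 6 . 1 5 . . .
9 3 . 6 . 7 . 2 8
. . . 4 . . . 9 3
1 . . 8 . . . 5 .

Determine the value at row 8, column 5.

row 2, column 9 = 7: row 2 has {2,4,5,6,9}; col 9 has {3,5,8}; region has {1,5} → only 7 remains.
row 4, column 1 = 4: row 4 has {3,5,6,7}; col 1 has {1,2,3,7,8,9}; region has {2,3,7,9} → only 4 remains.
row 4, column 4 = 2: row 4 has {3,4,5,6,7}; col 4 has {1,3,4,6,8,9}; region has {1,4,6} → only 2 remains.
row 5, column 2 = 5: row 5 has {1,2,7,8}; col 2 has {3,6,9}; region has {1,2,4,6} → only 5 remains.
row 6, column 4 = 7: row 6 has {1,3,5,6}; col 4 has {1,2,3,4,6,8,9}; region has {1,2,3,5,6,8} → only 7 remains.
row 7, column 5 = 4: row 7 has {2,3,6,7,8,9}; col 5 has {1,5,6}; region has {2,3,6,7,8} → only 4 remains.
row 9, column 9 = 9: row 9 has {1,5,8}; col 9 has {3,5,7,8}; region has {2,3,4,6,7,8} → only 9 remains.
row 1, column 2 = 8: row 1 has {1,3,7}; col 2 has {3,5,6,9}; region has {2,3,4,7,9} → only 8 remains.
row 1, column 3 = 5: row 1 has {1,3,7,8}; col 3 has {4,6}; region has {2,3,4,7,8,9} → only 5 remains.
row 3, column 1 = 6: row 3 has {9}; col 1 has {1,2,3,4,7,8,9}; region has {2,3,4,5,7,8,9} → only 6 remains.
row 3, column 4 = 5: row 3 has {6,9}; col 4 has {1,2,3,4,6,7,8,9}; region has {6,7,9} → only 5 remains.
row 4, column 2 = 1: row 4 has {2,3,4,5,6,7}; col 2 has {3,5,6,8,9}; region has {2,3,4,5,6,7,8,9} → only 1 remains.
row 6, column 2 = 4: row 6 has {1,3,5,6,7}; col 2 has {1,3,5,6,8,9}; region has {1,2,3,5,6,7,8} → only 4 remains.
row 6, column 7 = 9: row 6 has {1,3,4,5,6,7}; col 7 has {3,7}; region has {1,2,3,4,5,6,7,8} → only 9 remains.
row 6, column 8 = 8: row 6 has {1,3,4,5,6,7,9}; col 8 has {1,2,5,7,9}; region has {3,5,7} → only 8 remains.
row 6, column 9 = 2: row 6 has {1,3,4,5,6,7,8,9}; col 9 has {3,5,7,8,9}; region has {3,5,7,8} → only 2 remains.
row 7, column 3 = 1: row 7 has {2,3,4,6,7,8,9}; col 3 has {4,5,6}; region has {2,3,4,6,7,8,9} → only 1 remains.
row 7, column 7 = 5: row 7 has {1,2,3,4,6,7,8,9}; col 7 has {3,7,9}; region has {1,2,3,4,6,7,8,9} → only 5 remains.
row 8, column 1 = 5: row 8 has {3,4,9}; col 1 has {1,2,3,4,6,7,8,9}; region has {1,8,9} → only 5 remains.
row 2, column 8 = 3: row 2 has {2,4,5,6,7,9}; col 8 has {1,2,5,7,8,9}; region has {1,5,7} → only 3 remains.
row 3, column 8 = 4: row 3 has {5,6,9}; col 8 has {1,2,3,5,7,8,9}; region has {5,6,7,9} → only 4 remains.
row 3, column 9 = 1: row 3 has {4,5,6,9}; col 9 has {2,3,5,7,8,9}; region has {2,3,5,7,8} → only 1 remains.
row 4, column 6 = 9: row 4 has {1,2,3,4,5,6,7}; col 6 has {2,5,7}; region has {1,2,3,5,7,8} → only 9 remains.
row 5, column 8 = 6: row 5 has {1,2,5,7,8}; col 8 has {1,2,3,4,5,7,8,9}; region has {1,2,3,5,7,8,9} → only 6 remains.
row 5, column 9 = 4: row 5 has {1,2,5,6,7,8}; col 9 has {1,2,3,5,7,8,9}; region has {1,2,3,5,6,7,8,9} → only 4 remains.
row 1, column 9 = 6: row 1 has {1,3,5,7,8}; col 9 has {1,2,3,4,5,7,8,9}; region has {1,3,5,7} → only 6 remains.
row 2, column 6 = 8: row 2 has {2,3,4,5,6,7,9}; col 6 has {2,5,7,9}; region has {1,3,5,6,7} → only 8 remains.
row 2, column 7 = 1: row 2 has {2,3,4,5,6,7,8,9}; col 7 has {3,5,7,9}; region has {4,5,6,7,9} → only 1 remains.
row 3, column 6 = 3: row 3 has {1,4,5,6,9}; col 6 has {2,5,7,8,9}; region has {1,4,5,6,7,9} → only 3 remains.
row 4, column 3 = 8: row 4 has {1,2,3,4,5,6,7,9}; col 3 has {1,4,5,6}; region has {1,2,4,5,6} → only 8 remains.
row 1, column 6 = 4: row 1 has {1,3,5,6,7,8}; col 6 has {2,3,5,7,8,9}; region has {1,3,5,6,7,8} → only 4 remains.
row 1, column 7 = 2: row 1 has {1,3,4,5,6,7,8}; col 7 has {1,3,5,7,9}; region has {1,3,4,5,6,7,8} → only 2 remains.
row 3, column 3 = 7: row 3 has {1,3,4,5,6,9}; col 3 has {1,4,5,6,8}; region has {1,2,4,5,6,8} → only 7 remains.
row 3, column 7 = 8: row 3 has {1,3,4,5,6,7,9}; col 7 has {1,2,3,5,7,9}; region has {1,3,4,5,6,7,9} → only 8 remains.
row 8, column 3 = 2: row 8 has {3,4,5,9}; col 3 has {1,4,5,6,7,8}; region has {3,4,5,9} → only 2 remains.
row 8, column 7 = 6: row 8 has {2,3,4,5,9}; col 7 has {1,2,3,5,7,8,9}; region has {2,3,4,5,9} → only 6 remains.
row 9, column 3 = 3: row 9 has {1,5,8,9}; col 3 has {1,2,4,5,6,7,8}; region has {1,5,8,9} → only 3 remains.
row 9, column 6 = 6: row 9 has {1,3,5,8,9}; col 6 has {2,3,4,5,7,8,9}; region has {1,3,5,8,9} → only 6 remains.
row 9, column 7 = 4: row 9 has {1,3,5,6,8,9}; col 7 has {1,2,3,5,6,7,8,9}; region has {1,3,5,6,8,9} → only 4 remains.
row 1, column 5 = 9: row 1 has {1,2,3,4,5,6,7,8}; col 5 has {1,4,5,6}; region has {1,2,3,4,5,6,7,8} → only 9 remains.
row 3, column 5 = 2: row 3 has {1,3,4,5,6,7,8,9}; col 5 has {1,4,5,6,9}; region has {1,3,4,5,6,7,8,9} → only 2 remains.
row 5, column 3 = 9: row 5 has {1,2,4,5,6,7,8}; col 3 has {1,2,3,4,5,6,7,8}; region has {1,2,4,5,6,7,8} → only 9 remains.
row 5, column 5 = 3: row 5 has {1,2,4,5,6,7,8,9}; col 5 has {1,2,4,5,6,9}; region has {1,2,4,5,6,7,8,9} → only 3 remains.
row 8, column 2 = 7: row 8 has {2,3,4,5,6,9}; col 2 has {1,3,4,5,6,8,9}; region has {2,3,4,5,6,9} → only 7 remains.
row 8, column 5 = 8: row 8 has {2,3,4,5,6,7,9}; col 5 has {1,2,3,4,5,6,9}; region has {2,3,4,5,6,7,9} → only 8 remains.

8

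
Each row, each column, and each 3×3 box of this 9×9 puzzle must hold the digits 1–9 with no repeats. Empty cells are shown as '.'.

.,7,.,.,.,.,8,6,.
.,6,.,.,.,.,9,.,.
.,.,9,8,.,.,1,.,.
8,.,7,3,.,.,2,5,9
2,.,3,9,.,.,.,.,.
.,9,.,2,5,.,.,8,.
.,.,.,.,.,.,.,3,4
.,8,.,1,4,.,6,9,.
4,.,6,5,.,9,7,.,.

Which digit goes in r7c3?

r1c4 = 4 (sole candidate).
r2c4 = 7 (sole candidate).
r5c7 = 4 (sole candidate).
r6c7 = 3 (sole candidate).
r7c4 = 6 (sole candidate).
r7c7 = 5 (sole candidate).
r8c9 = 2 (sole candidate).
r9c8 = 1 (sole candidate).
r9c9 = 8 (sole candidate).
r5c8 = 7 (sole candidate).
r8c3 = 5 (sole candidate).
r1c5 = 9 (hidden single in row 1).
r2c3 = 8 (hidden single in row 2).
r2c8 = 4 (hidden single in row 2).
r3c8 = 2 (sole candidate).
r3c2 = 4 (hidden single in row 3).
r3c9 = 7 (hidden single in row 3).
r4c2 = 1 (sole candidate).
r4c5 = 6 (sole candidate).
r4c6 = 4 (sole candidate).
r5c2 = 5 (sole candidate).
r6c1 = 6 (sole candidate).
r6c3 = 4 (sole candidate).
r6c9 = 1 (sole candidate).
r7c2 = 2 (sole candidate).
r7c3 = 1: row 7 has {2,3,4,5,6}; col 3 has {3,4,5,6,7,8,9}; box has {2,4,5,6,8} → only 1 remains.

1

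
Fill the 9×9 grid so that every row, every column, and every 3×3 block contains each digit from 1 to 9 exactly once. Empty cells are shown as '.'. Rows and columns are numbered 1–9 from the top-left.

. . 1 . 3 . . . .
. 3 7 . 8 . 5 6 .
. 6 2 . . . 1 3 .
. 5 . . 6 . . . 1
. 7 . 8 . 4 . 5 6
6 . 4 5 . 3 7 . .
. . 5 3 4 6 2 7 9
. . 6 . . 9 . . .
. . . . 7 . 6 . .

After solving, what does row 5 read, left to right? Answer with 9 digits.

r1c4 = 6: in row 1, 6 can only go here (every other open cell in that row sees a 6).
r8c1 = 7: in row 8, 7 can only go here (every other open cell in that row sees a 7).
r9c6 = 8: in column 6, 8 can only go here (every other open cell in that column sees an 8).
r9c9 = 5: in row 9, 5 can only go here (every other open cell in that row sees a 5).
r8c5 = 5: in row 8, 5 can only go here (every other open cell in that row sees a 5).
r3c5 = 9: row 3 has {1,2,3,6}; col 5 has {3,4,5,6,7,8}; box has {3,6,8} → only 9 remains.
r2c1 = 9: in row 2, 9 can only go here (every other open cell in that row sees a 9).
r4c3 = 8: in column 3, 8 can only go here (every other open cell in that column sees an 8).
r4c4 = 9: in column 4, 9 can only go here (every other open cell in that column sees a 9).
r4c6 = 7: in row 4, 7 can only go here (every other open cell in that row sees a 7).
r3c6 = 5: row 3 has {1,2,3,6,9}; col 6 has {3,4,6,7,8,9}; box has {3,6,8,9} → only 5 remains.
r1c6 = 2: row 1 has {1,3,6}; col 6 has {3,4,5,6,7,8,9}; box has {3,5,6,8,9} → only 2 remains.
r2c6 = 1: row 2 has {3,5,6,7,8,9}; col 6 has {2,3,4,5,6,7,8,9}; box has {2,3,5,6,8,9} → only 1 remains.
r2c4 = 4: row 2 has {1,3,5,6,7,8,9}; col 4 has {3,5,6,8,9}; box has {1,2,3,5,6,8,9} → only 4 remains.
r2c9 = 2: row 2 has {1,3,4,5,6,7,8,9}; col 9 has {1,5,6,9}; box has {1,3,5,6} → only 2 remains.
r3c4 = 7: row 3 has {1,2,3,5,6,9}; col 4 has {3,4,5,6,8,9}; box has {1,2,3,4,5,6,8,9} → only 7 remains.
r6c9 = 8: row 6 has {3,4,5,6,7}; col 9 has {1,2,5,6,9}; box has {1,5,6,7} → only 8 remains.
r3c9 = 4: row 3 has {1,2,3,5,6,7,9}; col 9 has {1,2,5,6,8,9}; box has {1,2,3,5,6} → only 4 remains.
r8c9 = 3: row 8 has {5,6,7,9}; col 9 has {1,2,4,5,6,8,9}; box has {2,5,6,7,9} → only 3 remains.
r1c9 = 7: row 1 has {1,2,3,6}; col 9 has {1,2,3,4,5,6,8,9}; box has {1,2,3,4,5,6} → only 7 remains.
r3c1 = 8: row 3 has {1,2,3,4,5,6,7,9}; col 1 has {6,7,9}; box has {1,2,3,6,7,9} → only 8 remains.
r7c1 = 1: row 7 has {2,3,4,5,6,7,9}; col 1 has {6,7,8,9}; box has {5,6,7} → only 1 remains.
r7c2 = 8: row 7 has {1,2,3,4,5,6,7,9}; col 2 has {3,5,6,7}; box has {1,5,6,7} → only 8 remains.
r1c2 = 4: row 1 has {1,2,3,6,7}; col 2 has {3,5,6,7,8}; box has {1,2,3,6,7,8,9} → only 4 remains.
r8c2 = 2: row 8 has {3,5,6,7,9}; col 2 has {3,4,5,6,7,8}; box has {1,5,6,7,8} → only 2 remains.
r8c4 = 1: row 8 has {2,3,5,6,7,9}; col 4 has {3,4,5,6,7,8,9}; box has {3,4,5,6,7,8,9} → only 1 remains.
r9c2 = 9: row 9 has {5,6,7,8}; col 2 has {2,3,4,5,6,7,8}; box has {1,2,5,6,7,8} → only 9 remains.
r9c3 = 3: row 9 has {5,6,7,8,9}; col 3 has {1,2,4,5,6,7,8}; box has {1,2,5,6,7,8,9} → only 3 remains.
r9c4 = 2: row 9 has {3,5,6,7,8,9}; col 4 has {1,3,4,5,6,7,8,9}; box has {1,3,4,5,6,7,8,9} → only 2 remains.
r1c1 = 5: row 1 has {1,2,3,4,6,7}; col 1 has {1,6,7,8,9}; box has {1,2,3,4,6,7,8,9} → only 5 remains.
r5c3 = 9: row 5 has {4,5,6,7,8}; col 3 has {1,2,3,4,5,6,7,8}; box has {4,5,6,7,8} → only 9 remains.
r5c7 = 3: row 5 has {4,5,6,7,8,9}; col 7 has {1,2,5,6,7}; box has {1,5,6,7,8} → only 3 remains.
r6c2 = 1: row 6 has {3,4,5,6,7,8}; col 2 has {2,3,4,5,6,7,8,9}; box has {4,5,6,7,8,9} → only 1 remains.
r6c5 = 2: row 6 has {1,3,4,5,6,7,8}; col 5 has {3,4,5,6,7,8,9}; box has {3,4,5,6,7,8,9} → only 2 remains.
r6c8 = 9: row 6 has {1,2,3,4,5,6,7,8}; col 8 has {3,5,6,7}; box has {1,3,5,6,7,8} → only 9 remains.
r9c1 = 4: row 9 has {2,3,5,6,7,8,9}; col 1 has {1,5,6,7,8,9}; box has {1,2,3,5,6,7,8,9} → only 4 remains.
r9c8 = 1: row 9 has {2,3,4,5,6,7,8,9}; col 8 has {3,5,6,7,9}; box has {2,3,5,6,7,9} → only 1 remains.
r1c8 = 8: row 1 has {1,2,3,4,5,6,7}; col 8 has {1,3,5,6,7,9}; box has {1,2,3,4,5,6,7} → only 8 remains.
r4c7 = 4: row 4 has {1,5,6,7,8,9}; col 7 has {1,2,3,5,6,7}; box has {1,3,5,6,7,8,9} → only 4 remains.
r4c8 = 2: row 4 has {1,4,5,6,7,8,9}; col 8 has {1,3,5,6,7,8,9}; box has {1,3,4,5,6,7,8,9} → only 2 remains.
r5c1 = 2: row 5 has {3,4,5,6,7,8,9}; col 1 has {1,4,5,6,7,8,9}; box has {1,4,5,6,7,8,9} → only 2 remains.
r5c5 = 1: row 5 has {2,3,4,5,6,7,8,9}; col 5 has {2,3,4,5,6,7,8,9}; box has {2,3,4,5,6,7,8,9} → only 1 remains.

279814356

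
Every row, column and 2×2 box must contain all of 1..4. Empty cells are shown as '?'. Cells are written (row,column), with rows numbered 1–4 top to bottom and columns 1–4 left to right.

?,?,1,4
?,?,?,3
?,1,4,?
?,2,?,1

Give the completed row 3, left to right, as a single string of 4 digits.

(1,2) = 3: row 1 has {1,4}; col 2 has {1,2}; box has {} → only 3 remains.
(2,2) = 4: row 2 has {3}; col 2 has {1,2,3}; box has {3} → only 4 remains.
(2,3) = 2: row 2 has {3,4}; col 3 has {1,4}; box has {1,3,4} → only 2 remains.
(3,1) = 3: row 3 has {1,4}; col 1 has {}; box has {1,2} → only 3 remains.
(3,4) = 2: row 3 has {1,3,4}; col 4 has {1,3,4}; box has {1,4} → only 2 remains.

3142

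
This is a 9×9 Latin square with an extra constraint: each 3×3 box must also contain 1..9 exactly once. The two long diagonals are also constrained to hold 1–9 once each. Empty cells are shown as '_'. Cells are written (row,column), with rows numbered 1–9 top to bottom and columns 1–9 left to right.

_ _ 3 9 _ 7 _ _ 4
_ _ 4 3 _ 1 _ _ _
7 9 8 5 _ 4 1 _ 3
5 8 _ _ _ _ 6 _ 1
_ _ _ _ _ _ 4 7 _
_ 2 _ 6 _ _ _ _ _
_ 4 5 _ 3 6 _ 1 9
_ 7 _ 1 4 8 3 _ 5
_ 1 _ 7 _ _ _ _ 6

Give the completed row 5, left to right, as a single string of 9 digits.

(2,2) = 5 (sole candidate).
(6,9) = 8 (sole candidate).
(7,4) = 2 (sole candidate).
(7,7) = 7 (sole candidate).
(8,8) = 2 (sole candidate).
(9,7) = 8 (sole candidate).
(9,8) = 4 (sole candidate).
(1,1) = 1 (sole candidate).
(1,2) = 6 (sole candidate).
(2,1) = 2 (sole candidate).
(2,7) = 9 (sole candidate).
(2,8) = 8 (sole candidate).
(2,9) = 7 (sole candidate).
(3,8) = 6 (sole candidate).
(4,4) = 4 (sole candidate).
(5,2) = 3: row 5 has {4,7}; col 2 has {1,2,4,5,6,7,8,9}; box has {2,5,8} → only 3 remains.
(5,4) = 8: row 5 has {3,4,7}; col 4 has {1,2,3,4,5,6,7,9}; box has {4,6} → only 8 remains.
(5,5) = 9: row 5 has {3,4,7,8}; col 5 has {3,4}; box has {4,6,8}; main diagonal has {1,2,4,5,6,7,8}; anti-diagonal has {1,4,5,6,7,8} → only 9 remains.
(5,9) = 2: row 5 has {3,4,7,8,9}; col 9 has {1,3,4,5,6,7,8,9}; box has {1,4,6,7,8} → only 2 remains.
(6,6) = 3 (sole candidate).
(6,7) = 5 (sole candidate).
(6,8) = 9 (sole candidate).
(7,1) = 8 (sole candidate).
(9,1) = 3 (sole candidate).
(9,5) = 5 (sole candidate).
(9,6) = 9 (sole candidate).
(1,7) = 2 (sole candidate).
(1,8) = 5 (sole candidate).
(2,5) = 6 (sole candidate).
(3,5) = 2 (sole candidate).
(4,5) = 7 (sole candidate).
(4,6) = 2 (sole candidate).
(4,8) = 3 (sole candidate).
(5,1) = 6: row 5 has {2,3,4,7,8,9}; col 1 has {1,2,3,5,7,8}; box has {2,3,5,8} → only 6 remains.
(5,3) = 1: row 5 has {2,3,4,6,7,8,9}; col 3 has {3,4,5,8}; box has {2,3,5,6,8} → only 1 remains.
(5,6) = 5: row 5 has {1,2,3,4,6,7,8,9}; col 6 has {1,2,3,4,6,7,8,9}; box has {2,3,4,6,7,8,9} → only 5 remains.

631895472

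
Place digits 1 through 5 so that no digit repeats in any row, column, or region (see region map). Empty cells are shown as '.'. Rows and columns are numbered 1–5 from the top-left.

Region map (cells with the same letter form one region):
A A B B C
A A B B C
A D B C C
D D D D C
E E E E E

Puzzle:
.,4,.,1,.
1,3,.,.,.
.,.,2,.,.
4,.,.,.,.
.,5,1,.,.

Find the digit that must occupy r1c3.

3

r3c1 = 5: row 3 has {2}; col 1 has {1,4}; region has {1,3,4} → only 5 remains.
r3c2 = 1: row 3 has {2,5}; col 2 has {3,4,5}; region has {4} → only 1 remains.
r4c2 = 2: row 4 has {4}; col 2 has {1,3,4,5}; region has {1,4} → only 2 remains.
r1c1 = 2: row 1 has {1,4}; col 1 has {1,4,5}; region has {1,3,4,5} → only 2 remains.
r5c1 = 3: row 5 has {1,5}; col 1 has {1,2,4,5}; region has {1,5} → only 3 remains.
r2c5 = 2: in row 2, 2 can only go here (every other open cell in that row sees a 2).
r5c5 = 4: row 5 has {1,3,5}; col 5 has {2}; region has {1,3,5} → only 4 remains.
r3c5 = 3: row 3 has {1,2,5}; col 5 has {2,4}; region has {2} → only 3 remains.
r5c4 = 2: row 5 has {1,3,4,5}; col 4 has {1}; region has {1,3,4,5} → only 2 remains.
r1c5 = 5: row 1 has {1,2,4}; col 5 has {2,3,4}; region has {2,3} → only 5 remains.
r3c4 = 4: row 3 has {1,2,3,5}; col 4 has {1,2}; region has {2,3,5} → only 4 remains.
r4c5 = 1: row 4 has {2,4}; col 5 has {2,3,4,5}; region has {2,3,4,5} → only 1 remains.
r1c3 = 3: row 1 has {1,2,4,5}; col 3 has {1,2}; region has {1,2} → only 3 remains.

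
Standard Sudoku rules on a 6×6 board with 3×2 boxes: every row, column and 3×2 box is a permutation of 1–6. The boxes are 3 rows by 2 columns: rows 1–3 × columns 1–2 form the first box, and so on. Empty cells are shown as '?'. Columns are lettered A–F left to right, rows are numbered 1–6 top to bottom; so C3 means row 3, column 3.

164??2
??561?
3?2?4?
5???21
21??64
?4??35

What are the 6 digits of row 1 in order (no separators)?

164352

D1 = 3: row 1 has {1,2,4,6}; col 4 has {6}; box has {2,4,5,6} → only 3 remains.
E1 = 5: row 1 has {1,2,3,4,6}; col 5 has {1,2,3,4,6}; box has {1,2,4} → only 5 remains.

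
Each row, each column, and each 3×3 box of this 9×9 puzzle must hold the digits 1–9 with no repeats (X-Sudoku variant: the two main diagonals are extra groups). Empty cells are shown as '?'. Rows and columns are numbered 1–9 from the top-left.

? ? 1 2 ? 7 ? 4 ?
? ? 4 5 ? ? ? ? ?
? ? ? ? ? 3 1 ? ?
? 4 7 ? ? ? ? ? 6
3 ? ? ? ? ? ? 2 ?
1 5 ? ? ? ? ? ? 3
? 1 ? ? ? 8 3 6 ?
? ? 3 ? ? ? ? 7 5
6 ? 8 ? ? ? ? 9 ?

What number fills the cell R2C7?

6

R6C8 = 8: row 6 has {1,3,5}; col 8 has {2,4,6,7,9}; box has {2,3,6} → only 8 remains.
R2C8 = 3: row 2 has {4,5}; col 8 has {2,4,6,7,8,9}; box has {1,4}; anti-diagonal has {1,6} → only 3 remains.
R3C8 = 5: row 3 has {1,3}; col 8 has {2,3,4,6,7,8,9}; box has {1,3,4} → only 5 remains.
R4C8 = 1: row 4 has {4,6,7}; col 8 has {2,3,4,5,6,7,8,9}; box has {2,3,6,8} → only 1 remains.
R1C2 = 3: in row 1, 3 can only go here (every other open cell in that row sees a 3).
R1C1 = 5: in row 1, 5 can only go here (every other open cell in that row sees a 5).
R4C5 = 3: in row 4, 3 can only go here (every other open cell in that row sees a 3).
R8C7 = 8: in row 8, 8 can only go here (every other open cell in that row sees an 8).
R9C4 = 3: in row 9, 3 can only go here (every other open cell in that row sees a 3).
R7C3 = 5: in column 3, 5 can only go here (every other open cell in that column sees a 5).
R4C7 = 5: in row 4, 5 can only go here (every other open cell in that row sees a 5).
R5C6 = 5: in row 5, 5 can only go here (every other open cell in that row sees a 5).
R5C4 = 1: in row 5, 1 can only go here (every other open cell in that row sees a 1).
R9C5 = 5: in row 9, 5 can only go here (every other open cell in that row sees a 5).
R9C2 = 7: in row 9, 7 can only go here (every other open cell in that row sees a 7).
R9C9 = 1: in column 9, 1 can only go here (every other open cell in that column sees a 1).
R6C4 = 7: in anti-diagonal, 7 can only go here (every other open cell in that diagonal sees a 7).
R7C5 = 7: in row 7, 7 can only go here (every other open cell in that row sees a 7).
R5C5 = 4: in anti-diagonal, 4 can only go here (every other open cell in that diagonal sees a 4).
R3C4 = 4: in row 3, 4 can only go here (every other open cell in that row sees a 4).
R7C4 = 9: row 7 has {1,3,5,6,7,8}; col 4 has {1,2,3,4,5,7}; box has {3,5,7,8} → only 9 remains.
R8C4 = 6: row 8 has {3,5,7,8}; col 4 has {1,2,3,4,5,7,9}; box has {3,5,7,8,9} → only 6 remains.
R4C4 = 8: row 4 has {1,3,4,5,6,7}; col 4 has {1,2,3,4,5,6,7,9}; box has {1,3,4,5,7}; main diagonal has {1,3,4,5,7} → only 8 remains.
R5C2 = 8: in row 5, 8 can only go here (every other open cell in that row sees an 8).
R5C3 = 6: in row 5, 6 can only go here (every other open cell in that row sees a 6).
R6C7 = 4: in row 6, 4 can only go here (every other open cell in that row sees a 4).
R9C7 = 2: row 9 has {1,3,5,6,7,8,9}; col 7 has {1,3,4,5,8}; box has {1,3,5,6,7,8,9} → only 2 remains.
R7C9 = 4: row 7 has {1,3,5,6,7,8,9}; col 9 has {1,3,5,6}; box has {1,2,3,5,6,7,8,9} → only 4 remains.
R9C6 = 4: row 9 has {1,2,3,5,6,7,8,9}; col 6 has {3,5,7,8}; box has {3,5,6,7,8,9} → only 4 remains.
R7C1 = 2: row 7 has {1,3,4,5,6,7,8,9}; col 1 has {1,3,5,6}; box has {1,3,5,6,7,8} → only 2 remains.
R8C2 = 9: row 8 has {3,5,6,7,8}; col 2 has {1,3,4,5,7,8}; box has {1,2,3,5,6,7,8}; anti-diagonal has {1,3,4,5,6,7} → only 9 remains.
R1C9 = 8: row 1 has {1,2,3,4,5,7}; col 9 has {1,3,4,5,6}; box has {1,3,4,5}; anti-diagonal has {1,3,4,5,6,7,9} → only 8 remains.
R4C1 = 9: row 4 has {1,3,4,5,6,7,8}; col 1 has {1,2,3,5,6}; box has {1,3,4,5,6,7,8} → only 9 remains.
R4C6 = 2: row 4 has {1,3,4,5,6,7,8,9}; col 6 has {3,4,5,7,8}; box has {1,3,4,5,7,8}; anti-diagonal has {1,3,4,5,6,7,8,9} → only 2 remains.
R6C3 = 2: row 6 has {1,3,4,5,7,8}; col 3 has {1,3,4,5,6,7,8}; box has {1,3,4,5,6,7,8,9} → only 2 remains.
R8C1 = 4: row 8 has {3,5,6,7,8,9}; col 1 has {1,2,3,5,6,9}; box has {1,2,3,5,6,7,8,9} → only 4 remains.
R8C6 = 1: row 8 has {3,4,5,6,7,8,9}; col 6 has {2,3,4,5,7,8}; box has {3,4,5,6,7,8,9} → only 1 remains.
R3C3 = 9: row 3 has {1,3,4,5}; col 3 has {1,2,3,4,5,6,7,8}; box has {1,3,4,5}; main diagonal has {1,3,4,5,7,8} → only 9 remains.
R6C6 = 6: row 6 has {1,2,3,4,5,7,8}; col 6 has {1,2,3,4,5,7,8}; box has {1,2,3,4,5,7,8}; main diagonal has {1,3,4,5,7,8,9} → only 6 remains.
R8C5 = 2: row 8 has {1,3,4,5,6,7,8,9}; col 5 has {3,4,5,7}; box has {1,3,4,5,6,7,8,9} → only 2 remains.
R2C2 = 2: row 2 has {3,4,5}; col 2 has {1,3,4,5,7,8,9}; box has {1,3,4,5,9}; main diagonal has {1,3,4,5,6,7,8,9} → only 2 remains.
R2C6 = 9: row 2 has {2,3,4,5}; col 6 has {1,2,3,4,5,6,7,8}; box has {2,3,4,5,7} → only 9 remains.
R2C9 = 7: row 2 has {2,3,4,5,9}; col 9 has {1,3,4,5,6,8}; box has {1,3,4,5,8} → only 7 remains.
R3C2 = 6: row 3 has {1,3,4,5,9}; col 2 has {1,2,3,4,5,7,8,9}; box has {1,2,3,4,5,9} → only 6 remains.
R3C5 = 8: row 3 has {1,3,4,5,6,9}; col 5 has {2,3,4,5,7}; box has {2,3,4,5,7,9} → only 8 remains.
R3C9 = 2: row 3 has {1,3,4,5,6,8,9}; col 9 has {1,3,4,5,6,7,8}; box has {1,3,4,5,7,8} → only 2 remains.
R5C9 = 9: row 5 has {1,2,3,4,5,6,8}; col 9 has {1,2,3,4,5,6,7,8}; box has {1,2,3,4,5,6,8} → only 9 remains.
R6C5 = 9: row 6 has {1,2,3,4,5,6,7,8}; col 5 has {2,3,4,5,7,8}; box has {1,2,3,4,5,6,7,8} → only 9 remains.
R1C5 = 6: row 1 has {1,2,3,4,5,7,8}; col 5 has {2,3,4,5,7,8,9}; box has {2,3,4,5,7,8,9} → only 6 remains.
R1C7 = 9: row 1 has {1,2,3,4,5,6,7,8}; col 7 has {1,2,3,4,5,8}; box has {1,2,3,4,5,7,8} → only 9 remains.
R2C1 = 8: row 2 has {2,3,4,5,7,9}; col 1 has {1,2,3,4,5,6,9}; box has {1,2,3,4,5,6,9} → only 8 remains.
R2C5 = 1: row 2 has {2,3,4,5,7,8,9}; col 5 has {2,3,4,5,6,7,8,9}; box has {2,3,4,5,6,7,8,9} → only 1 remains.
R2C7 = 6: row 2 has {1,2,3,4,5,7,8,9}; col 7 has {1,2,3,4,5,8,9}; box has {1,2,3,4,5,7,8,9} → only 6 remains.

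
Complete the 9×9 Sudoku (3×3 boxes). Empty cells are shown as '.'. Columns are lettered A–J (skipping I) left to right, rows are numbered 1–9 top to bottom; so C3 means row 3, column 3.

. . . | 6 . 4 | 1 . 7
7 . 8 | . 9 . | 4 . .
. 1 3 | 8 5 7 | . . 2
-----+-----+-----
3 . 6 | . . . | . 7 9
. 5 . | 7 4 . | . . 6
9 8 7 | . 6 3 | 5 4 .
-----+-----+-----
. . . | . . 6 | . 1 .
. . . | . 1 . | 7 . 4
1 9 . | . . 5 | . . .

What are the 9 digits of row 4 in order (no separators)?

B1 = 2 (sole candidate).
E1 = 3 (sole candidate).
B2 = 6 (sole candidate).
A3 = 4 (sole candidate).
B4 = 4: row 4 has {3,6,7,9}; col 2 has {1,2,5,6,8,9}; box has {3,5,6,7,8,9} → only 4 remains.
A5 = 2 (sole candidate).
C5 = 1 (sole candidate).
J6 = 1 (sole candidate).
B8 = 3 (sole candidate).
A1 = 5 (sole candidate).
C1 = 9 (sole candidate).
H1 = 8 (sole candidate).
H5 = 3 (sole candidate).
D6 = 2 (sole candidate).
A7 = 8 (sole candidate).
B7 = 7 (sole candidate).
E7 = 2 (sole candidate).
A8 = 6 (sole candidate).
D8 = 9 (sole candidate).
F8 = 8 (sole candidate).
E9 = 7 (sole candidate).
D2 = 1 (sole candidate).
F2 = 2 (sole candidate).
H2 = 5 (sole candidate).
J2 = 3 (sole candidate).
D4 = 5: row 4 has {3,4,6,7,9}; col 4 has {1,2,6,7,8,9}; box has {2,3,4,6,7} → only 5 remains.
E4 = 8: row 4 has {3,4,5,6,7,9}; col 5 has {1,2,3,4,5,6,7,9}; box has {2,3,4,5,6,7} → only 8 remains.
F4 = 1: row 4 has {3,4,5,6,7,8,9}; col 6 has {2,3,4,5,6,7,8}; box has {2,3,4,5,6,7,8} → only 1 remains.
G4 = 2: row 4 has {1,3,4,5,6,7,8,9}; col 7 has {1,4,5,7}; box has {1,3,4,5,6,7,9} → only 2 remains.

346581279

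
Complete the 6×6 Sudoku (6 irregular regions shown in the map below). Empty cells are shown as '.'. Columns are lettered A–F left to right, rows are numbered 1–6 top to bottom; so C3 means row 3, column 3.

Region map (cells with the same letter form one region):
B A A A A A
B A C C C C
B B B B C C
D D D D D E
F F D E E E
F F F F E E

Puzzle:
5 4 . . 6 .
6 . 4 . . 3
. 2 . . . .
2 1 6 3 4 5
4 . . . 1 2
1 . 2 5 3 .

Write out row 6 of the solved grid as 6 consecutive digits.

162534

F1 = 1: row 1 has {4,5,6}; col 6 has {2,3,5}; region has {4,6} → only 1 remains.
B2 = 5: row 2 has {3,4,6}; col 2 has {1,2,4}; region has {1,4,6} → only 5 remains.
E2 = 2: row 2 has {3,4,5,6}; col 5 has {1,3,4,6}; region has {3,4} → only 2 remains.
A3 = 3: row 3 has {2}; col 1 has {1,2,4,5,6}; region has {2,5,6} → only 3 remains.
C3 = 1: row 3 has {2,3}; col 3 has {2,4,6}; region has {2,3,5,6} → only 1 remains.
D3 = 4: row 3 has {1,2,3}; col 4 has {3,5}; region has {1,2,3,5,6} → only 4 remains.
E3 = 5: row 3 has {1,2,3,4}; col 5 has {1,2,3,4,6}; region has {2,3,4} → only 5 remains.
F3 = 6: row 3 has {1,2,3,4,5}; col 6 has {1,2,3,5}; region has {2,3,4,5} → only 6 remains.
C5 = 5: row 5 has {1,2,4}; col 3 has {1,2,4,6}; region has {1,2,3,4,6} → only 5 remains.
D5 = 6: row 5 has {1,2,4,5}; col 4 has {3,4,5}; region has {1,2,3,5} → only 6 remains.
B6 = 6: row 6 has {1,2,3,5}; col 2 has {1,2,4,5}; region has {1,2,4,5} → only 6 remains.
F6 = 4: row 6 has {1,2,3,5,6}; col 6 has {1,2,3,5,6}; region has {1,2,3,5,6} → only 4 remains.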